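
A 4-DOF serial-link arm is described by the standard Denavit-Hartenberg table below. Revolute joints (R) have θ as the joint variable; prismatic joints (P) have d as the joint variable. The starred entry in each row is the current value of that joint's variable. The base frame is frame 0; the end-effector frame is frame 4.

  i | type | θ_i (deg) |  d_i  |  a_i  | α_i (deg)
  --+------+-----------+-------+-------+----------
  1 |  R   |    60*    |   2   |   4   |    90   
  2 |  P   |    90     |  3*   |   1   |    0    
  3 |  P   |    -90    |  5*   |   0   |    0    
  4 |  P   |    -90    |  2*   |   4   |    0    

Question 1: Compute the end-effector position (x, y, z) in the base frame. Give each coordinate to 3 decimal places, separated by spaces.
after link 1: o_1 = (2.0000, 3.4641, 2.0000)
after link 2: o_2 = (4.5981, 1.9641, 3.0000)
after link 3: o_3 = (8.9282, -0.5359, 3.0000)
after link 4: o_4 = (10.6603, -1.5359, -1.0000)

10.660 -1.536 -1.000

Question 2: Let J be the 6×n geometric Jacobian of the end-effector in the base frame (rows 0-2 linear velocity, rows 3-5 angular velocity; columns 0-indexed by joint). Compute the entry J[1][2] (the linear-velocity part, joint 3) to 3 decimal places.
prismatic axis z_2 = (0.8660,-0.5000,0.0000)
J_v[:, 2] = z_2; J_ω[:, 2] = (0,0,0)
entry J[1][2] = -0.5000

-0.500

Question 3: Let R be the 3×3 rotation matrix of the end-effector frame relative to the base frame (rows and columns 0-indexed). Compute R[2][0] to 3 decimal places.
-1.000

End-effector x-axis (col 0 of R) = (0.0000,0.0000,-1.0000)
R[2][0] = -1.0000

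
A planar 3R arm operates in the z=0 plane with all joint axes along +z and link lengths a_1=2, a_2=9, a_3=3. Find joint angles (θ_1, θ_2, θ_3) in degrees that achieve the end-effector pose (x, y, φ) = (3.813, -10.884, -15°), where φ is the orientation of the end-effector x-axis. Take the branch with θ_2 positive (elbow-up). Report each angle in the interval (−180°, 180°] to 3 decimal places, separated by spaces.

-135.000 60.000 60.000

wrist centre = target − a_3·(cos φ, sin φ) = (0.9152, -10.1075)
cos θ_2 = (103.0001−2²−9²)/(2·2·9) = 0.5000; θ_2 = 59.9999° (elbow-up)
β = atan2(-10.1075,0.9152) = -84.8261°; ψ = atan2(7.7942,6.5000) = 50.1735°
θ_1 = β − ψ = -134.9995°
θ_3 = φ − θ_1 − θ_2 = 59.9996° (wrapped to (-180°,180°])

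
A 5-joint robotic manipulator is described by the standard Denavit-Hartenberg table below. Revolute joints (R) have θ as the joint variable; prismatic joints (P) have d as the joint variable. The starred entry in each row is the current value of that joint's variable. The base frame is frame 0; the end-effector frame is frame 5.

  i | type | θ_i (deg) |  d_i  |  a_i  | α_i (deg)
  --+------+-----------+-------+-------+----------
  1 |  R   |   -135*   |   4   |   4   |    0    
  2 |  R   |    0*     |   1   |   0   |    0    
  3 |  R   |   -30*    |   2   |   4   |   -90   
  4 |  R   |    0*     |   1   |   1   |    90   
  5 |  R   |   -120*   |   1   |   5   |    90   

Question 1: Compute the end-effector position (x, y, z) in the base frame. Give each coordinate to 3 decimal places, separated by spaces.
after link 1: o_1 = (-2.8284, -2.8284, 4.0000)
after link 2: o_2 = (-2.8284, -2.8284, 5.0000)
after link 3: o_3 = (-6.6921, -3.8637, 7.0000)
after link 4: o_4 = (-7.3992, -5.0884, 7.0000)
after link 5: o_5 = (-6.1051, -0.2588, 8.0000)

-6.105 -0.259 8.000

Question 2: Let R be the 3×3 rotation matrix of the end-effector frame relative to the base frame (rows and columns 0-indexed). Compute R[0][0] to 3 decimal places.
0.259

End-effector x-axis (col 0 of R) = (0.2588,0.9659,0.0000)
R[0][0] = 0.2588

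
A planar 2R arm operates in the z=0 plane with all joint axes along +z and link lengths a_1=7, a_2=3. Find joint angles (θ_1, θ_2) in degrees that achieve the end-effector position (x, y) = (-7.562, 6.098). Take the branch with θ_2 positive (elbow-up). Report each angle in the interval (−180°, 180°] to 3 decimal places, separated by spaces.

cos θ_2 = (94.3694−7²−3²)/(2·7·3) = 0.8659; θ_2 = 30.0099° (elbow-up)
β = atan2(6.0980,-7.5620) = 141.1173°; ψ = atan2(1.5004,9.5978) = 8.8853°
θ_1 = β − ψ = 132.2320°

132.232 30.010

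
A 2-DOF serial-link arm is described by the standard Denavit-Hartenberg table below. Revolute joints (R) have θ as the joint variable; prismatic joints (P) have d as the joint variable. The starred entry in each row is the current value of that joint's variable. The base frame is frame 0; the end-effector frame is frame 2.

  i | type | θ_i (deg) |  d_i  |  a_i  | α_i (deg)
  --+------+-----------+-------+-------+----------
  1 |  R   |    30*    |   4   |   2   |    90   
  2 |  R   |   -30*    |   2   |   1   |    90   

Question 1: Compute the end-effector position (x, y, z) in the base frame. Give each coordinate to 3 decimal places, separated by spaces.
after link 1: o_1 = (1.7321, 1.0000, 4.0000)
after link 2: o_2 = (3.4821, -0.2990, 3.5000)

3.482 -0.299 3.500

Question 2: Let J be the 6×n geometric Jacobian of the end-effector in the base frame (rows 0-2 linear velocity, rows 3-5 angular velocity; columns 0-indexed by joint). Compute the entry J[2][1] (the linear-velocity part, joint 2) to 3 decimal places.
axis z_1 = (0.5000,-0.8660,0.0000); lever o_n−o_1 = (1.7500,-1.2990,-0.5000)
cross product → J_v[:, 1] = (0.4330,0.2500,0.8660)
J_ω[:, 1] = z_1
entry J[2][1] = 0.8660

0.866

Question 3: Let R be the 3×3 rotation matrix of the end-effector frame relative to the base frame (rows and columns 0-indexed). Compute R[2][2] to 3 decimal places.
-0.866

End-effector z-axis (col 2 of R) = (-0.4330,-0.2500,-0.8660)
R[2][2] = -0.8660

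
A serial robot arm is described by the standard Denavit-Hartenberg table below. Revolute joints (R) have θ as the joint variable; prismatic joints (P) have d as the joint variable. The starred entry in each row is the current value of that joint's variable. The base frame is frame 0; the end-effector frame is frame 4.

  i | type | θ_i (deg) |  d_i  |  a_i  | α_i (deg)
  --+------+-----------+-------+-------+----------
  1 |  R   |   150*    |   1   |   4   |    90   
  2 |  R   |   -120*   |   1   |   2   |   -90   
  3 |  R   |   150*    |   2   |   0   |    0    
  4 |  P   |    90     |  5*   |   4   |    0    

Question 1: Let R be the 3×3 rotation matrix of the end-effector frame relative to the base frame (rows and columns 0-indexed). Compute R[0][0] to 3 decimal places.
End-effector x-axis (col 0 of R) = (0.2165,0.8750,0.4330)
R[0][0] = 0.2165

0.217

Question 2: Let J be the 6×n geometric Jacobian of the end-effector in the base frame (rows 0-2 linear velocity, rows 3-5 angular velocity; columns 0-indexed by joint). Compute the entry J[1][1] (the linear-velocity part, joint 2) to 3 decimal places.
axis z_1 = (0.5000,0.8660,0.0000); lever o_n−o_1 = (-3.0179,6.8971,-3.5000)
cross product → J_v[:, 1] = (-3.0311,1.7500,6.0622)
J_ω[:, 1] = z_1
entry J[1][1] = 1.7500

1.750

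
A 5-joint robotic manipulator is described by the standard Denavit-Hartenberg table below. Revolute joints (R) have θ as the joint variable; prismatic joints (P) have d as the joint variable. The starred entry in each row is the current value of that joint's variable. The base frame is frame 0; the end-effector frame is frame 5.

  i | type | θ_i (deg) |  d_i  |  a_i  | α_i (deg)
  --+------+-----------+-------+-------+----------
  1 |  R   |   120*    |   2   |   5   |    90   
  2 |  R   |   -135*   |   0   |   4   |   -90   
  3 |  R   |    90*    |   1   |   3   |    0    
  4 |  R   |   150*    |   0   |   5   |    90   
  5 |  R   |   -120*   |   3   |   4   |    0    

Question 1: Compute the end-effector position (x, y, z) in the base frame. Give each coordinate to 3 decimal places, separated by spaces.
after link 1: o_1 = (-2.5000, 4.3301, 2.0000)
after link 2: o_2 = (-1.0858, 1.8806, -0.8284)
after link 3: o_3 = (-4.0374, 0.9930, -1.5355)
after link 4: o_4 = (-1.1713, 4.6890, 0.2322)
after link 5: o_5 = (-3.3106, 1.9303, 3.8117)

-3.311 1.930 3.812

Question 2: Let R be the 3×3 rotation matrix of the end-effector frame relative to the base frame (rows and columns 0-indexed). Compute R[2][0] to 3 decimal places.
0.436

End-effector x-axis (col 0 of R) = (0.0196,-0.8999,0.4356)
R[2][0] = 0.4356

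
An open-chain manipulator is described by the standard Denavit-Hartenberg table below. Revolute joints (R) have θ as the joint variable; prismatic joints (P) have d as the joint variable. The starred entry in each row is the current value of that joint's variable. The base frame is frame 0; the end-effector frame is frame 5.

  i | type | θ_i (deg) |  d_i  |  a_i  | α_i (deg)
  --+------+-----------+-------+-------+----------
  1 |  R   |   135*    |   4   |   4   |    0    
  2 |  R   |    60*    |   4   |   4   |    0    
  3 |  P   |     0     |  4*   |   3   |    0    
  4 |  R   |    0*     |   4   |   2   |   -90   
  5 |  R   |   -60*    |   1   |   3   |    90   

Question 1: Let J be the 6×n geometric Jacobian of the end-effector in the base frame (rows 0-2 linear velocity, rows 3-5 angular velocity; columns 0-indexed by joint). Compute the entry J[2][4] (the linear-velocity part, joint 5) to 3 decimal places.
-1.500

axis z_4 = (0.2588,-0.9659,0.0000); lever o_n−o_4 = (-1.1901,-1.3542,2.5981)
cross product → J_v[:, 4] = (-2.5095,-0.6724,-1.5000)
J_ω[:, 4] = z_4
entry J[2][4] = -1.5000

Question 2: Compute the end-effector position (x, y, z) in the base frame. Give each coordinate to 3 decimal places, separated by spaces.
after link 1: o_1 = (-2.8284, 2.8284, 4.0000)
after link 2: o_2 = (-6.6921, 1.7932, 8.0000)
after link 3: o_3 = (-9.5899, 1.0167, 12.0000)
after link 4: o_4 = (-11.5218, 0.4991, 16.0000)
after link 5: o_5 = (-12.7118, -0.8551, 18.5981)

-12.712 -0.855 18.598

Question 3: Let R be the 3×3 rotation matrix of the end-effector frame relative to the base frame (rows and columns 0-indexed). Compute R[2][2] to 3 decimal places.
End-effector z-axis (col 2 of R) = (0.8365,0.2241,0.5000)
R[2][2] = 0.5000

0.500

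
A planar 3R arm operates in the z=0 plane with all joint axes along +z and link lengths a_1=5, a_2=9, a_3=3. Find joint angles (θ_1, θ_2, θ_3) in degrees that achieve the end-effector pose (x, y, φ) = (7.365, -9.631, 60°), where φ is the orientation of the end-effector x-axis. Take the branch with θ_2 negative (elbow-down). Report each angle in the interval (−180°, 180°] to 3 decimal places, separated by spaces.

-45.005 -29.992 134.997

wrist centre = target − a_3·(cos φ, sin φ) = (5.8650, -12.2291)
cos θ_2 = (183.9485−5²−9²)/(2·5·9) = 0.8661; θ_2 = -29.9920° (elbow-down)
β = atan2(-12.2291,5.8650) = -64.3779°; ψ = atan2(-4.4989,12.7949) = -19.3727°
θ_1 = β − ψ = -45.0052°
θ_3 = φ − θ_1 − θ_2 = 134.9973° (wrapped to (-180°,180°])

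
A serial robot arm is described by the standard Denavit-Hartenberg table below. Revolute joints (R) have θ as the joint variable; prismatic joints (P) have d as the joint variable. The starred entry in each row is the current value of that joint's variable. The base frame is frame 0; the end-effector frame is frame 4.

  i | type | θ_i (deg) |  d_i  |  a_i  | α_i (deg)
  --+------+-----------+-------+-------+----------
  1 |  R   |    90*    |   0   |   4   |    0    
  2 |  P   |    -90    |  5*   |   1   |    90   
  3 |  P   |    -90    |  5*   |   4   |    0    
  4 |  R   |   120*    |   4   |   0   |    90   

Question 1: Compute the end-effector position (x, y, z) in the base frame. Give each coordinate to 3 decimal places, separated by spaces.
after link 1: o_1 = (0.0000, 4.0000, 0.0000)
after link 2: o_2 = (1.0000, 4.0000, 5.0000)
after link 3: o_3 = (1.0000, -1.0000, 1.0000)
after link 4: o_4 = (1.0000, -5.0000, 1.0000)

1.000 -5.000 1.000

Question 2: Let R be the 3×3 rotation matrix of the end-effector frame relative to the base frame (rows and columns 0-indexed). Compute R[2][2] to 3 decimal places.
End-effector z-axis (col 2 of R) = (0.5000,-0.0000,-0.8660)
R[2][2] = -0.8660

-0.866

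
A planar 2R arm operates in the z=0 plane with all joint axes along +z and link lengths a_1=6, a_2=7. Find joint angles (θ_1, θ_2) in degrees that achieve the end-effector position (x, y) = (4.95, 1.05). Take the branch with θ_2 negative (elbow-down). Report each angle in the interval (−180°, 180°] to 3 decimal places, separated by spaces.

cos θ_2 = (25.6050−6²−7²)/(2·6·7) = -0.7071; θ_2 = -134.9981° (elbow-down)
β = atan2(1.0500,4.9500) = 11.9761°; ψ = atan2(-4.9499,1.0504) = -78.0190°
θ_1 = β − ψ = 89.9952°

89.995 -134.998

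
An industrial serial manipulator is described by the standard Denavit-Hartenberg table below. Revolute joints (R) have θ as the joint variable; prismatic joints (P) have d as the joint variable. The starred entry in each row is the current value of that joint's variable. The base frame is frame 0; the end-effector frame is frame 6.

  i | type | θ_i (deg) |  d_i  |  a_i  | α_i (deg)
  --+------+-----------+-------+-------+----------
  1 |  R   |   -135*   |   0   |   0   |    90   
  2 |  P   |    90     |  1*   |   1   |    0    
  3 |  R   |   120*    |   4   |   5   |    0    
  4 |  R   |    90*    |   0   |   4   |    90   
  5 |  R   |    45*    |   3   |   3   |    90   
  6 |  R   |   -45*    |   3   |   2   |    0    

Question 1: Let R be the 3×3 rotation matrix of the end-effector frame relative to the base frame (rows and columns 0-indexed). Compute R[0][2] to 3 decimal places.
End-effector z-axis (col 2 of R) = (0.2500,-0.7500,-0.6124)
R[0][2] = 0.2500

0.250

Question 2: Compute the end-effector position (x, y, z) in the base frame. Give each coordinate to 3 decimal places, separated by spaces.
-3.477 5.008 -10.297

after link 1: o_1 = (0.0000, 0.0000, 0.0000)
after link 2: o_2 = (-0.7071, 0.7071, 1.0000)
after link 3: o_3 = (-0.4737, 6.5974, -1.5000)
after link 4: o_4 = (-1.8879, 5.1832, -4.9641)
after link 5: o_5 = (-2.3008, 7.7703, -8.3012)
after link 6: o_6 = (-3.4775, 5.0078, -10.2973)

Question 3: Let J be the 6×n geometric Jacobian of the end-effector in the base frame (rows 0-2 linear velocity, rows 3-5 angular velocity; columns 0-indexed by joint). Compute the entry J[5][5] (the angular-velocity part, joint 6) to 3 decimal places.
-0.612

axis z_5 = (0.2500,-0.7500,-0.6124); lever o_n−o_5 = (-1.1767,-2.7625,-1.9960)
cross product → J_v[:, 5] = (-0.1946,1.2196,-1.5731)
J_ω[:, 5] = z_5
entry J[5][5] = -0.6124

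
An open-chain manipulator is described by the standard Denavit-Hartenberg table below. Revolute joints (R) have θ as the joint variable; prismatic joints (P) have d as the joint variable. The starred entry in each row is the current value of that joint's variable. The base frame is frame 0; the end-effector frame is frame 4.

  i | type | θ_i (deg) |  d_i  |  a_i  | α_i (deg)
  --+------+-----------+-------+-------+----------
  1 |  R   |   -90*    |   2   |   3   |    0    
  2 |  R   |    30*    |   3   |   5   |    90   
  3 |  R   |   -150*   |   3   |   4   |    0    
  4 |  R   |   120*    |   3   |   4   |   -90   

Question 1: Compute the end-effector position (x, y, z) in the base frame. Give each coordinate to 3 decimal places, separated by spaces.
after link 1: o_1 = (0.0000, -3.0000, 2.0000)
after link 2: o_2 = (2.5000, -7.3301, 5.0000)
after link 3: o_3 = (-1.8301, -5.8301, 3.0000)
after link 4: o_4 = (-2.6962, -10.3301, 1.0000)

-2.696 -10.330 1.000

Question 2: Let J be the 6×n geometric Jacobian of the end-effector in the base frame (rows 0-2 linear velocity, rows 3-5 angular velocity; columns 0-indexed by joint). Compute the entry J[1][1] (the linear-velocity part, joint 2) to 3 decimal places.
axis z_1 = (0.0000,0.0000,1.0000); lever o_n−o_1 = (-2.6962,-7.3301,-1.0000)
cross product → J_v[:, 1] = (7.3301,-2.6962,0.0000)
J_ω[:, 1] = z_1
entry J[1][1] = -2.6962

-2.696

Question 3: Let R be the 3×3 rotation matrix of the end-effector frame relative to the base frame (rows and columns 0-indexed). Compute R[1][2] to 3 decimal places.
End-effector z-axis (col 2 of R) = (0.2500,-0.4330,0.8660)
R[1][2] = -0.4330

-0.433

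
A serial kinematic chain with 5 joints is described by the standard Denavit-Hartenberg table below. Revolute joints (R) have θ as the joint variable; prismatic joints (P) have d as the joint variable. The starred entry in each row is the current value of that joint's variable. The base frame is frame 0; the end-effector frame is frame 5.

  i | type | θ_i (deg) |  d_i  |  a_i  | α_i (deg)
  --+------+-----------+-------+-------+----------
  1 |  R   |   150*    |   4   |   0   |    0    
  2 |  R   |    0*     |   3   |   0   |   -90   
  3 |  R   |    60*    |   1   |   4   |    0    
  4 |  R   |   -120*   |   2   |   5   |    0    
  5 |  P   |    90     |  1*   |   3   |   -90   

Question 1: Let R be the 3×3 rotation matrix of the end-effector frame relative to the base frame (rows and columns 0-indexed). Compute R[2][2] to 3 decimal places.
-0.866

End-effector z-axis (col 2 of R) = (0.4330,-0.2500,-0.8660)
R[2][2] = -0.8660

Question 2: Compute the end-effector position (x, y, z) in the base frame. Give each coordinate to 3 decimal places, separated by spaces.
-8.147 0.085 6.366

after link 1: o_1 = (0.0000, 0.0000, 4.0000)
after link 2: o_2 = (0.0000, 0.0000, 7.0000)
after link 3: o_3 = (-2.2321, 0.1340, 3.5359)
after link 4: o_4 = (-5.3971, -0.3481, 7.8660)
after link 5: o_5 = (-8.1471, 0.0849, 6.3660)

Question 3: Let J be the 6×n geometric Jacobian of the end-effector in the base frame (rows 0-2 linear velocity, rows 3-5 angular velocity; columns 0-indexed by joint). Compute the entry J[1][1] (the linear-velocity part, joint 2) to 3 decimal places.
axis z_1 = (0.0000,0.0000,1.0000); lever o_n−o_1 = (-8.1471,0.0849,2.3660)
cross product → J_v[:, 1] = (-0.0849,-8.1471,0.0000)
J_ω[:, 1] = z_1
entry J[1][1] = -8.1471

-8.147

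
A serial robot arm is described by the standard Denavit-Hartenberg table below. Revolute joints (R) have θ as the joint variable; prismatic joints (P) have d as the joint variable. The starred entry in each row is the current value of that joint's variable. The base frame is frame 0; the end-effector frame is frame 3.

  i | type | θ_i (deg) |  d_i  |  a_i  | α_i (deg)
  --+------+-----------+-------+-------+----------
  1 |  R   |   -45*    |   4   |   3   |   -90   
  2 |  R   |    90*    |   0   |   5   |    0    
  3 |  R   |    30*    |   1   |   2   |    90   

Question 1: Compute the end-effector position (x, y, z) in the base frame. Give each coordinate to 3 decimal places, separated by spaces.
after link 1: o_1 = (2.1213, -2.1213, 4.0000)
after link 2: o_2 = (2.1213, -2.1213, -1.0000)
after link 3: o_3 = (2.1213, -0.7071, -2.7321)

2.121 -0.707 -2.732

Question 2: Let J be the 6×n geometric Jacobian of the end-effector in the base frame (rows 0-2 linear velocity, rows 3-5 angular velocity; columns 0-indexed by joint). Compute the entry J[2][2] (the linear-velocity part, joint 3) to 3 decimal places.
1.000

axis z_2 = (0.7071,0.7071,0.0000); lever o_n−o_2 = (0.0000,1.4142,-1.7321)
cross product → J_v[:, 2] = (-1.2247,1.2247,1.0000)
J_ω[:, 2] = z_2
entry J[2][2] = 1.0000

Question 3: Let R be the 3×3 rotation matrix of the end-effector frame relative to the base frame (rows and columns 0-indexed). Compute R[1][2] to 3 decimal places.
End-effector z-axis (col 2 of R) = (0.6124,-0.6124,-0.5000)
R[1][2] = -0.6124

-0.612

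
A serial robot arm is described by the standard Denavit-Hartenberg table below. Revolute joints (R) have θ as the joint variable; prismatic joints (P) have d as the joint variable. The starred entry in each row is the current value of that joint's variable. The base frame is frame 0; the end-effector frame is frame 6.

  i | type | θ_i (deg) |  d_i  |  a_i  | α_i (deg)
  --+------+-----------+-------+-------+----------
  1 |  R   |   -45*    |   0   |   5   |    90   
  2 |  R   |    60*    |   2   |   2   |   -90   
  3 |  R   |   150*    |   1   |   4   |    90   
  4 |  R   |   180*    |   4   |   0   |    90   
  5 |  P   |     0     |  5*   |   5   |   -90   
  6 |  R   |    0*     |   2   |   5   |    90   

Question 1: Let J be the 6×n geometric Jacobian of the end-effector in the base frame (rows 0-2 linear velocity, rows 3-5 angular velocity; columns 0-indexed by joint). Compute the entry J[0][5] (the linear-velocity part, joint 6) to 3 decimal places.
3.062

axis z_5 = (0.7891,0.4356,0.4330); lever o_n−o_5 = (1.3415,-2.4275,4.6160)
cross product → J_v[:, 5] = (3.0619,-3.0619,-2.5000)
J_ω[:, 5] = z_5
entry J[0][5] = 3.0619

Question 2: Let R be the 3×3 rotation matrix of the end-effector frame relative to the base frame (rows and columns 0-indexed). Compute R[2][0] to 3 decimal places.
0.750

End-effector x-axis (col 0 of R) = (-0.0474,-0.6597,0.7500)
R[2][0] = 0.7500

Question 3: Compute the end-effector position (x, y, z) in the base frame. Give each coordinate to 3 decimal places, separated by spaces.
after link 1: o_1 = (3.5355, -3.5355, 0.0000)
after link 2: o_2 = (2.8284, -5.6569, 1.7321)
after link 3: o_3 = (2.4055, -2.4055, -0.7679)
after link 4: o_4 = (5.5621, -0.6631, 0.9641)
after link 5: o_5 = (2.2634, -0.9000, 7.2141)
after link 6: o_6 = (3.6049, -3.3275, 11.8301)

3.605 -3.327 11.830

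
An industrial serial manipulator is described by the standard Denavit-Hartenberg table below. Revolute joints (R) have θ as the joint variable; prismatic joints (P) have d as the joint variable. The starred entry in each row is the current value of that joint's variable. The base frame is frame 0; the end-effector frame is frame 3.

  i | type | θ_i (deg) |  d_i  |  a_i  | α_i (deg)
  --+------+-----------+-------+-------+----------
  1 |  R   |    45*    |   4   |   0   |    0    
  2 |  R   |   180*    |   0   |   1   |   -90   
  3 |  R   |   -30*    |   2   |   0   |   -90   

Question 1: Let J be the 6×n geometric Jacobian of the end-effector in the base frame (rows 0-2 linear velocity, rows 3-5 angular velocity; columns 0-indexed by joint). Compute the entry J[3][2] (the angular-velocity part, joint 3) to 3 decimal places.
axis z_2 = (0.7071,-0.7071,0.0000); lever o_n−o_2 = (1.4142,-1.4142,0.0000)
cross product → J_v[:, 2] = (0.0000,0.0000,0.0000)
J_ω[:, 2] = z_2
entry J[3][2] = 0.7071

0.707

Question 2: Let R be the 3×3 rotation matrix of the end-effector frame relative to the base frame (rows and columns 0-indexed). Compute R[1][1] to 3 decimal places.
End-effector y-axis (col 1 of R) = (-0.7071,0.7071,-0.0000)
R[1][1] = 0.7071

0.707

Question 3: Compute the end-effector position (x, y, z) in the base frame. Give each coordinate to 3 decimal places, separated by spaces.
after link 1: o_1 = (0.0000, 0.0000, 4.0000)
after link 2: o_2 = (-0.7071, -0.7071, 4.0000)
after link 3: o_3 = (0.7071, -2.1213, 4.0000)

0.707 -2.121 4.000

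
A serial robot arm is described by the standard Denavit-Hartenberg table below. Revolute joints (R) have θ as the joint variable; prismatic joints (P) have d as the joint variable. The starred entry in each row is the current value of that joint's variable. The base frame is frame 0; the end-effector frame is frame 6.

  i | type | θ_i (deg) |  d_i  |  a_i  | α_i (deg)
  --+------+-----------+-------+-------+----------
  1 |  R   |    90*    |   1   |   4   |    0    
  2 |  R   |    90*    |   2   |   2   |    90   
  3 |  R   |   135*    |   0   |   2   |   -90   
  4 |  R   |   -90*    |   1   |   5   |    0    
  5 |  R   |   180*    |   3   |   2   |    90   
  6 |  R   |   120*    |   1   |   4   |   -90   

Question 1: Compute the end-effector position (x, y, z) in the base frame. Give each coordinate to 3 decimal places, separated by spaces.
5.399 9.000 -0.157

after link 1: o_1 = (0.0000, 4.0000, 1.0000)
after link 2: o_2 = (-2.0000, 4.0000, 3.0000)
after link 3: o_3 = (-0.5858, 4.0000, 4.4142)
after link 4: o_4 = (0.1213, 9.0000, 3.7071)
after link 5: o_5 = (2.2426, 7.0000, 1.5858)
after link 6: o_6 = (5.3992, 9.0000, -0.1566)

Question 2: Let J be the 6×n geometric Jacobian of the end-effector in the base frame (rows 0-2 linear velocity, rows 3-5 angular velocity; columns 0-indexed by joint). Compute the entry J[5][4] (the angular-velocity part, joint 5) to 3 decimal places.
axis z_4 = (0.7071,0.0000,-0.7071); lever o_n−o_4 = (5.2779,-0.0000,-3.8637)
cross product → J_v[:, 4] = (-0.0000,-1.0000,-0.0000)
J_ω[:, 4] = z_4
entry J[5][4] = -0.7071

-0.707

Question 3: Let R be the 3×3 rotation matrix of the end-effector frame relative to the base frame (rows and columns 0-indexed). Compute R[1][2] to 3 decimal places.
End-effector z-axis (col 2 of R) = (-0.3536,0.8660,0.3536)
R[1][2] = 0.8660

0.866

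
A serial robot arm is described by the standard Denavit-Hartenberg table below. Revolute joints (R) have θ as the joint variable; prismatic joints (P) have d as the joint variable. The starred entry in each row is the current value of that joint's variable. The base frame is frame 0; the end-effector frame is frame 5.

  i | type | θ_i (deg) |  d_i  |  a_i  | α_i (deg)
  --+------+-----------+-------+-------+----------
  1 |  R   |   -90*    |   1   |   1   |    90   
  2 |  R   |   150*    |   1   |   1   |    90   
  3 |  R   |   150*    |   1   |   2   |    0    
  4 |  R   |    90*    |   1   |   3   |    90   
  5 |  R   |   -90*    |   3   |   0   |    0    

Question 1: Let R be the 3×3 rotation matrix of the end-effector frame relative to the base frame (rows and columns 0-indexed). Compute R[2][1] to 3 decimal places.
-0.250

End-effector y-axis (col 1 of R) = (0.8660,-0.4330,-0.2500)
R[2][1] = -0.2500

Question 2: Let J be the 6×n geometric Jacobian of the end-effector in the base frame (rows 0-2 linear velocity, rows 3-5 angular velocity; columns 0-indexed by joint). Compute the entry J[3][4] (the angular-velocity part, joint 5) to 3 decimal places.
axis z_4 = (-0.5000,-0.7500,-0.4330); lever o_n−o_4 = (-1.5000,-2.2500,-1.2990)
cross product → J_v[:, 4] = (-0.0000,0.0000,0.0000)
J_ω[:, 4] = z_4
entry J[3][4] = -0.5000

-0.500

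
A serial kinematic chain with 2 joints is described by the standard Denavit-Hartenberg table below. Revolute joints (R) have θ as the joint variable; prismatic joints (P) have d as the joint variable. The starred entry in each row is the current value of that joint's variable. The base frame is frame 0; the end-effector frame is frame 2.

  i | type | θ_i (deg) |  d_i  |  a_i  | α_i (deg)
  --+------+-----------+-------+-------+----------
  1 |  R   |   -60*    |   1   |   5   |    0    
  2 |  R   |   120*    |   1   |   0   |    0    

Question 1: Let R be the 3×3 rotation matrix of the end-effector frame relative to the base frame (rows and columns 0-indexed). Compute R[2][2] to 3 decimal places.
1.000

End-effector z-axis (col 2 of R) = (0.0000,0.0000,1.0000)
R[2][2] = 1.0000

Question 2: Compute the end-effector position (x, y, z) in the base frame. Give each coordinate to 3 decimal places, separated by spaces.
after link 1: o_1 = (2.5000, -4.3301, 1.0000)
after link 2: o_2 = (2.5000, -4.3301, 2.0000)

2.500 -4.330 2.000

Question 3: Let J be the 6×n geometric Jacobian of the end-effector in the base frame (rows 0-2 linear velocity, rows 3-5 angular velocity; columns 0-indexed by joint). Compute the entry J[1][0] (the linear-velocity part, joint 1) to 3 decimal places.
axis z_0 = ẑ; lever o_n−o_0 = (2.5000,-4.3301,2.0000)
cross product → J_v[:, 0] = (4.3301,2.5000,-0.0000)
J_ω[:, 0] = z_0
entry J[1][0] = 2.5000

2.500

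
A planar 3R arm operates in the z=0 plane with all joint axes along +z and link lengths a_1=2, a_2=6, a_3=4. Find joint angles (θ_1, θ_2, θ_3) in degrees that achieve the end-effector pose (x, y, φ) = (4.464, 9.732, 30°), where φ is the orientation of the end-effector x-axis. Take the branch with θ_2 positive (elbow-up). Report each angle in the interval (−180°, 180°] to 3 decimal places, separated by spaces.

59.997 30.005 -60.002

wrist centre = target − a_3·(cos φ, sin φ) = (0.9999, 7.7320)
cos θ_2 = (60.7836−2²−6²)/(2·2·6) = 0.8660; θ_2 = 30.0047° (elbow-up)
β = atan2(7.7320,0.9999) = 82.6314°; ψ = atan2(3.0004,7.1959) = 22.6343°
θ_1 = β − ψ = 59.9971°
θ_3 = φ − θ_1 − θ_2 = -60.0018° (wrapped to (-180°,180°])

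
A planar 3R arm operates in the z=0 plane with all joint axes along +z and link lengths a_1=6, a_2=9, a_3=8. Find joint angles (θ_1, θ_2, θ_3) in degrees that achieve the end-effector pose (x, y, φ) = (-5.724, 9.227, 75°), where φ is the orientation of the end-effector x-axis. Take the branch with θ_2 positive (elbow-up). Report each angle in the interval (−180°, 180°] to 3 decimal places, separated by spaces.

90.005 119.998 -135.003

wrist centre = target − a_3·(cos φ, sin φ) = (-7.7946, 1.4996)
cos θ_2 = (63.0038−6²−9²)/(2·6·9) = -0.5000; θ_2 = 119.9977° (elbow-up)
β = atan2(1.4996,-7.7946) = 169.1099°; ψ = atan2(7.7944,1.5003) = 79.1046°
θ_1 = β − ψ = 90.0053°
θ_3 = φ − θ_1 − θ_2 = -135.0030° (wrapped to (-180°,180°])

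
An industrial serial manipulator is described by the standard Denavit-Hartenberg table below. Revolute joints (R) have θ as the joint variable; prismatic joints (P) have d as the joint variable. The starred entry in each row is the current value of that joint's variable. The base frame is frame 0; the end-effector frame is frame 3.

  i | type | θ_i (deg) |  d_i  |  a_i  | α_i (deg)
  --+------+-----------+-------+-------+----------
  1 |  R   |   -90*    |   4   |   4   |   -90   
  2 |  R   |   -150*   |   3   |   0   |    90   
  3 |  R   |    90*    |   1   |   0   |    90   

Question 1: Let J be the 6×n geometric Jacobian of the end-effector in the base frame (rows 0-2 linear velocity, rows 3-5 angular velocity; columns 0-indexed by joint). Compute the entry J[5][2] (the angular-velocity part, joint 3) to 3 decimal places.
-0.866

axis z_2 = (0.0000,0.5000,-0.8660); lever o_n−o_2 = (0.0000,0.5000,-0.8660)
cross product → J_v[:, 2] = (0.0000,0.0000,0.0000)
J_ω[:, 2] = z_2
entry J[5][2] = -0.8660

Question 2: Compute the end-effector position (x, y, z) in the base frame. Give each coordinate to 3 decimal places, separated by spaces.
after link 1: o_1 = (0.0000, -4.0000, 4.0000)
after link 2: o_2 = (3.0000, -4.0000, 4.0000)
after link 3: o_3 = (3.0000, -3.5000, 3.1340)

3.000 -3.500 3.134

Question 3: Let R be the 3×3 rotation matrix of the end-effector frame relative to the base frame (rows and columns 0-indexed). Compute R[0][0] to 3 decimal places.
1.000

End-effector x-axis (col 0 of R) = (1.0000,0.0000,0.0000)
R[0][0] = 1.0000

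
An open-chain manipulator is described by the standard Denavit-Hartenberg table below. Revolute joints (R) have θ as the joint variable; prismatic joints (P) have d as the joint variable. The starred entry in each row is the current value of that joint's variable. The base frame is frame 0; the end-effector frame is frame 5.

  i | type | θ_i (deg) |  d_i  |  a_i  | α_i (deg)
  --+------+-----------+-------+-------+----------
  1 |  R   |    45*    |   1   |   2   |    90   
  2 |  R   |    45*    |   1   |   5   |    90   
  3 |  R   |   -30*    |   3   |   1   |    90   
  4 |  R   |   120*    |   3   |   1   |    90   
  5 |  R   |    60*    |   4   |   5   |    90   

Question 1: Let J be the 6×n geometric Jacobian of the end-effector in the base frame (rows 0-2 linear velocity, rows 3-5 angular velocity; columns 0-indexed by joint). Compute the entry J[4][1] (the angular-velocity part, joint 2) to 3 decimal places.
axis z_1 = (0.7071,-0.7071,0.0000); lever o_n−o_1 = (1.1170,10.5995,-3.0729)
cross product → J_v[:, 1] = (2.1728,2.1728,8.2848)
J_ω[:, 1] = z_1
entry J[4][1] = -0.7071

-0.707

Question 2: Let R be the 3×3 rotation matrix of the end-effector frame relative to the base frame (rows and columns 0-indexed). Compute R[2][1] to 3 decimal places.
End-effector y-axis (col 1 of R) = (0.3188,0.9312,0.1768)
R[2][1] = 0.1768

0.177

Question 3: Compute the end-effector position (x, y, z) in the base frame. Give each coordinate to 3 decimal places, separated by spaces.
2.531 12.014 -2.073

after link 1: o_1 = (1.4142, 1.4142, 1.0000)
after link 2: o_2 = (4.6213, 3.2071, 4.5355)
after link 3: o_3 = (6.2008, 5.4937, 3.0266)
after link 4: o_4 = (4.0069, 6.6205, 1.0474)
after link 5: o_5 = (2.5312, 12.0137, -2.0729)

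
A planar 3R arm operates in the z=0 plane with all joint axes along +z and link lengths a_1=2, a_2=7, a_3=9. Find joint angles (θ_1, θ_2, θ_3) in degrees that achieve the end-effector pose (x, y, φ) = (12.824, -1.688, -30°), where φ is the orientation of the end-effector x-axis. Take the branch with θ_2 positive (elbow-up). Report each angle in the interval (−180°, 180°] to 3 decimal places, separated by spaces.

-91.567 134.986 -73.418

wrist centre = target − a_3·(cos φ, sin φ) = (5.0298, 2.8120)
cos θ_2 = (33.2059−2²−7²)/(2·2·7) = -0.7069; θ_2 = 134.9857° (elbow-up)
β = atan2(2.8120,5.0298) = 29.2083°; ψ = atan2(4.9510,-2.9485) = 120.7756°
θ_1 = β − ψ = -91.5673°
θ_3 = φ − θ_1 − θ_2 = -73.4185° (wrapped to (-180°,180°])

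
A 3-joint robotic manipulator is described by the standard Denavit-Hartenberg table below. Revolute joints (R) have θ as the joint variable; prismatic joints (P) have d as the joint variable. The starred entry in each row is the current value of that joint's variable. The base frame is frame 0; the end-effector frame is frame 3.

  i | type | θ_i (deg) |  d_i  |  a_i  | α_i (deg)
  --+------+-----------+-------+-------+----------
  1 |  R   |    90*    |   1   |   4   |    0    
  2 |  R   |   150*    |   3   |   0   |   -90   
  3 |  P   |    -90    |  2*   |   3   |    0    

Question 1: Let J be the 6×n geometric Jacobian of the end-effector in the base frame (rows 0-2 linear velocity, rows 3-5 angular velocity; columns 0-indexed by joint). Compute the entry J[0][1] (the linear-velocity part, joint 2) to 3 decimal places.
1.000

axis z_1 = (0.0000,0.0000,1.0000); lever o_n−o_1 = (1.7321,-1.0000,6.0000)
cross product → J_v[:, 1] = (1.0000,1.7321,-0.0000)
J_ω[:, 1] = z_1
entry J[0][1] = 1.0000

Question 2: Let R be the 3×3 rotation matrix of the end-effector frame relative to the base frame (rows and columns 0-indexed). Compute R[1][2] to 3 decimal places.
End-effector z-axis (col 2 of R) = (0.8660,-0.5000,0.0000)
R[1][2] = -0.5000

-0.500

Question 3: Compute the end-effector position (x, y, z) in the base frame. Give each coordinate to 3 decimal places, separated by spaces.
after link 1: o_1 = (0.0000, 4.0000, 1.0000)
after link 2: o_2 = (0.0000, 4.0000, 4.0000)
after link 3: o_3 = (1.7321, 3.0000, 7.0000)

1.732 3.000 7.000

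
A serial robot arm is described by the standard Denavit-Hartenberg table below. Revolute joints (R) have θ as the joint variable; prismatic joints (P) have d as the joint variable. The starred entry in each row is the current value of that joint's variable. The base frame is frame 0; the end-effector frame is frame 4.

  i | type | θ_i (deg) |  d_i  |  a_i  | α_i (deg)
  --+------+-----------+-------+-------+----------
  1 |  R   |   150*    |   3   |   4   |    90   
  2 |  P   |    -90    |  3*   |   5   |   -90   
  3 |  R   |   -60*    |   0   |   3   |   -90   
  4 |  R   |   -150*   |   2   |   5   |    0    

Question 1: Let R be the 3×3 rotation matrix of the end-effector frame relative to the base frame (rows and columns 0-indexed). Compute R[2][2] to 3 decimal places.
End-effector z-axis (col 2 of R) = (-0.2500,-0.4330,-0.8660)
R[2][2] = -0.8660

-0.866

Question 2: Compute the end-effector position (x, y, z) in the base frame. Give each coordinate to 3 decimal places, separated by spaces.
after link 1: o_1 = (-3.4641, 2.0000, 3.0000)
after link 2: o_2 = (-1.9641, 4.5981, -2.0000)
after link 3: o_3 = (-0.6651, 6.8481, -3.5000)
after link 4: o_4 = (-5.2051, 3.9845, -3.0670)

-5.205 3.984 -3.067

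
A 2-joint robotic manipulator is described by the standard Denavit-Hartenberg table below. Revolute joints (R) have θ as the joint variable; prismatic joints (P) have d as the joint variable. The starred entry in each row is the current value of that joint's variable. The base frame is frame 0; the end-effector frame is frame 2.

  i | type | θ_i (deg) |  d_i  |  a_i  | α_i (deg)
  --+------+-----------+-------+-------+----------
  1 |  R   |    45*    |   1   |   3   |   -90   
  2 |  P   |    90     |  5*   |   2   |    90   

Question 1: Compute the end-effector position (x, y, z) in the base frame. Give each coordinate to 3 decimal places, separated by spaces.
-1.414 5.657 -1.000

after link 1: o_1 = (2.1213, 2.1213, 1.0000)
after link 2: o_2 = (-1.4142, 5.6569, -1.0000)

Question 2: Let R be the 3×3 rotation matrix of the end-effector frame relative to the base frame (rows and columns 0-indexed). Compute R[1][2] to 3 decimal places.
End-effector z-axis (col 2 of R) = (0.7071,0.7071,0.0000)
R[1][2] = 0.7071

0.707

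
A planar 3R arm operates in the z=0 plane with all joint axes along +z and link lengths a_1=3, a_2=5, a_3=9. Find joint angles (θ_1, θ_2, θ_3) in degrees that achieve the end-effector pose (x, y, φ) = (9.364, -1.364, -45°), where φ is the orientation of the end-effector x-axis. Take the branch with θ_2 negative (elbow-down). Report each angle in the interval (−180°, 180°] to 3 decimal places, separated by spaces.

wrist centre = target − a_3·(cos φ, sin φ) = (3.0000, 5.0000)
cos θ_2 = (33.9998−3²−5²)/(2·3·5) = -0.0000; θ_2 = -90.0003° (elbow-down)
β = atan2(5.0000,3.0000) = 59.0357°; ψ = atan2(-5.0000,3.0000) = -59.0365°
θ_1 = β − ψ = 118.0722°
θ_3 = φ − θ_1 − θ_2 = -73.0719° (wrapped to (-180°,180°])

118.072 -90.000 -73.072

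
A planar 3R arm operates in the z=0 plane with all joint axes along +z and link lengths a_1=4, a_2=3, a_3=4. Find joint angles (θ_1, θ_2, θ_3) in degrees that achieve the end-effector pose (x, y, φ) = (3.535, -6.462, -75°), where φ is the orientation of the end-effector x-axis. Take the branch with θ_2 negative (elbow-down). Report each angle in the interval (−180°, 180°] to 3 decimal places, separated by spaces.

-0.005 -120.001 45.006

wrist centre = target − a_3·(cos φ, sin φ) = (2.4997, -2.5983)
cos θ_2 = (12.9998−4²−3²)/(2·4·3) = -0.5000; θ_2 = -120.0006° (elbow-down)
β = atan2(-2.5983,2.4997) = -46.1077°; ψ = atan2(-2.5981,2.5000) = -46.1023°
θ_1 = β − ψ = -0.0054°
θ_3 = φ − θ_1 − θ_2 = 45.0061° (wrapped to (-180°,180°])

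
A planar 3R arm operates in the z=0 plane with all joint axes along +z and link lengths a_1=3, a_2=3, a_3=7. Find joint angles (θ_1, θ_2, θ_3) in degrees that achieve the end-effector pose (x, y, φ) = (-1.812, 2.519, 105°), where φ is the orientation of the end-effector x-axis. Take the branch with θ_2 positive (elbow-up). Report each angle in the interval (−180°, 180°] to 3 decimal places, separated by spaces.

wrist centre = target − a_3·(cos φ, sin φ) = (-0.0003, -4.2425)
cos θ_2 = (17.9986−3²−3²)/(2·3·3) = -0.0001; θ_2 = 90.0043° (elbow-up)
β = atan2(-4.2425,-0.0003) = -90.0036°; ψ = atan2(3.0000,2.9998) = 45.0022°
θ_1 = β − ψ = -135.0058°
θ_3 = φ − θ_1 − θ_2 = 150.0014° (wrapped to (-180°,180°])

-135.006 90.004 150.001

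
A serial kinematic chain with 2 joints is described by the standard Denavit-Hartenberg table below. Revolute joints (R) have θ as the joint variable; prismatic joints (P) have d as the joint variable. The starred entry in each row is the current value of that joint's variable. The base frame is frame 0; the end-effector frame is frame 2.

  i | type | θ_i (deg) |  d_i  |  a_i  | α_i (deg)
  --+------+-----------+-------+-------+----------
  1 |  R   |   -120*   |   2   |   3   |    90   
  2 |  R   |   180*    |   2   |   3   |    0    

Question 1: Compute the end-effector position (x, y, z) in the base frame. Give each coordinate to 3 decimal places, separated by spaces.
after link 1: o_1 = (-1.5000, -2.5981, 2.0000)
after link 2: o_2 = (-1.7321, 1.0000, 2.0000)

-1.732 1.000 2.000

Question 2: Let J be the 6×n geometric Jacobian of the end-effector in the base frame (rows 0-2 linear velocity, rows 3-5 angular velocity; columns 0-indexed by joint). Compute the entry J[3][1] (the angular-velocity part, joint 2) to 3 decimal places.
-0.866

axis z_1 = (-0.8660,0.5000,0.0000); lever o_n−o_1 = (-0.2321,3.5981,0.0000)
cross product → J_v[:, 1] = (0.0000,0.0000,-3.0000)
J_ω[:, 1] = z_1
entry J[3][1] = -0.8660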